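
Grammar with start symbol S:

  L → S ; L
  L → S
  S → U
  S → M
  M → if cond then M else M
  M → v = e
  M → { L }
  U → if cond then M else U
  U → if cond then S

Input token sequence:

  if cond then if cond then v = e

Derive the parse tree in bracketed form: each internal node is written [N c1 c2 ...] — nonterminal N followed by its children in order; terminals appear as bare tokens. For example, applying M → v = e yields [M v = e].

S
U
if cond then S
if cond then U
if cond then if cond then S
if cond then if cond then M
if cond then if cond then v = e

[S [U if cond then [S [U if cond then [S [M v = e]]]]]]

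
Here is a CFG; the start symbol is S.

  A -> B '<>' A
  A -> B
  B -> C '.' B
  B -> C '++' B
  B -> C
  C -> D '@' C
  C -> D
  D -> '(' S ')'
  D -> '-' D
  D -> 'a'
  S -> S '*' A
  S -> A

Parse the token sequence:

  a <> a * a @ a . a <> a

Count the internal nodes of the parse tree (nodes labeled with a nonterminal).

23

[S [S [A [B [C [D a]]] <> [A [B [C [D a]]]]]] * [A [B [C [D a] @ [C [D a]]] . [B [C [D a]]]] <> [A [B [C [D a]]]]]]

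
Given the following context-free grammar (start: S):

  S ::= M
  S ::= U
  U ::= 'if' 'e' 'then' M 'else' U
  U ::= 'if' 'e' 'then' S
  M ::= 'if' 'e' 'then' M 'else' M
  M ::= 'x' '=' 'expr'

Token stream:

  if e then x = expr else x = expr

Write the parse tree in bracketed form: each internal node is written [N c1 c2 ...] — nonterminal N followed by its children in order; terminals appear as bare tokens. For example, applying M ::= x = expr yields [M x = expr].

[S [M if e then [M x = expr] else [M x = expr]]]

S
M
if e then M else M
if e then x = expr else M
if e then x = expr else x = expr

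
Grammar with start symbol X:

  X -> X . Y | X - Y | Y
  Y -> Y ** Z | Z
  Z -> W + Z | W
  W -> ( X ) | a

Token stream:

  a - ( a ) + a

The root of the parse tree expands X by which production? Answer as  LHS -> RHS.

[X [X [Y [Z [W a]]]] - [Y [Z [W ( [X [Y [Z [W a]]]] )] + [Z [W a]]]]]

X -> X - Y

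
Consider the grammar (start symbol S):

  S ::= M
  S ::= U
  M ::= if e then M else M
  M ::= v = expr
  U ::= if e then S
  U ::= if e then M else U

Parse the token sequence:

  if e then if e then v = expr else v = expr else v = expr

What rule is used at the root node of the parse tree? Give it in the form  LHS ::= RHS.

S ::= M

[S [M if e then [M if e then [M v = expr] else [M v = expr]] else [M v = expr]]]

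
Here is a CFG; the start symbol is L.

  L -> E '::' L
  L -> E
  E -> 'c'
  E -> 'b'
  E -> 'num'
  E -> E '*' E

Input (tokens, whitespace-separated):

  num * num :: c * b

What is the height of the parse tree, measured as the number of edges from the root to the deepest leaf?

[L [E [E num] * [E num]] :: [L [E [E c] * [E b]]]]

4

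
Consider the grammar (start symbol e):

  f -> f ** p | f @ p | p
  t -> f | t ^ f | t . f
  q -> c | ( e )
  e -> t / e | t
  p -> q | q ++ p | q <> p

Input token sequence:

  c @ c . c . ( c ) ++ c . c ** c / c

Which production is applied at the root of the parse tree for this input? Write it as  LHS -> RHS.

[e [t [t [t [t [f [f [p [q c]]] @ [p [q c]]]] . [f [p [q c]]]] . [f [p [q ( [e [t [f [p [q c]]]]] )] ++ [p [q c]]]]] . [f [f [p [q c]]] ** [p [q c]]]] / [e [t [f [p [q c]]]]]]

e -> t / e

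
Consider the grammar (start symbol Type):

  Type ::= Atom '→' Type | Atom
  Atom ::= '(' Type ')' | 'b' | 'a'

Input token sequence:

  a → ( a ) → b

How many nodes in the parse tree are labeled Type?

4

[Type [Atom a] → [Type [Atom ( [Type [Atom a]] )] → [Type [Atom b]]]]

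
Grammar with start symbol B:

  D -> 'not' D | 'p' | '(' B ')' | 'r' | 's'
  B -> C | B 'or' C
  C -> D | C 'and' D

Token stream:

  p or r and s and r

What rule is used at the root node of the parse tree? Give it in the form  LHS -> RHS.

[B [B [C [D p]]] or [C [C [C [D r]] and [D s]] and [D r]]]

B -> B 'or' C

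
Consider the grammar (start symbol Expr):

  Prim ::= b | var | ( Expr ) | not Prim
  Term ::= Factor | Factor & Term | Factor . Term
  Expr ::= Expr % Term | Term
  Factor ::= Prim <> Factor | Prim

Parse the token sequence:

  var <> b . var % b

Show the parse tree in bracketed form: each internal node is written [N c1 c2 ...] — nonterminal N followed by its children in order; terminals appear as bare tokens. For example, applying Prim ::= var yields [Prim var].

[Expr [Expr [Term [Factor [Prim var] <> [Factor [Prim b]]] . [Term [Factor [Prim var]]]]] % [Term [Factor [Prim b]]]]

Expr
Expr % Term
Term % Term
Factor . Term % Term
Prim <> Factor . Term % Term
var <> Factor . Term % Term
var <> Prim . Term % Term
var <> b . Term % Term
var <> b . Factor % Term
var <> b . Prim % Term
var <> b . var % Term
var <> b . var % Factor
var <> b . var % Prim
var <> b . var % b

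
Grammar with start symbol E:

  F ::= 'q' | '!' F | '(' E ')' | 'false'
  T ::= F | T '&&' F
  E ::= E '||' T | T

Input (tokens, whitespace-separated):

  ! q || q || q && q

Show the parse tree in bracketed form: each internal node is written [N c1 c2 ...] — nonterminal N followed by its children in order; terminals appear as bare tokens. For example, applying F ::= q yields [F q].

E
E || T
E || T || T
T || T || T
F || T || T
! F || T || T
! q || T || T
! q || F || T
! q || q || T
! q || q || T && F
! q || q || F && F
! q || q || q && F
! q || q || q && q

[E [E [E [T [F ! [F q]]]] || [T [F q]]] || [T [T [F q]] && [F q]]]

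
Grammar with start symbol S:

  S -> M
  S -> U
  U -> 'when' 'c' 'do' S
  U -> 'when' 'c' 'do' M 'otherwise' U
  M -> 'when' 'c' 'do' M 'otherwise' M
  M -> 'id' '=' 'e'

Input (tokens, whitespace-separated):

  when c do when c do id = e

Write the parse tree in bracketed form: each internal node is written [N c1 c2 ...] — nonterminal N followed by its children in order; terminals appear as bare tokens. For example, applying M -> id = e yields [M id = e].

S
U
when c do S
when c do U
when c do when c do S
when c do when c do M
when c do when c do id = e

[S [U when c do [S [U when c do [S [M id = e]]]]]]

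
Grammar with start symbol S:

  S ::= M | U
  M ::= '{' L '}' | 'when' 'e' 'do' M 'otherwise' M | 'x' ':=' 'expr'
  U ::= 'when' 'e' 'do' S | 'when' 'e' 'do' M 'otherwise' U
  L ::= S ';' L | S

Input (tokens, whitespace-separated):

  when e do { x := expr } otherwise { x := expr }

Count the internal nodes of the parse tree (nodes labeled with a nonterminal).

10

[S [M when e do [M { [L [S [M x := expr]]] }] otherwise [M { [L [S [M x := expr]]] }]]]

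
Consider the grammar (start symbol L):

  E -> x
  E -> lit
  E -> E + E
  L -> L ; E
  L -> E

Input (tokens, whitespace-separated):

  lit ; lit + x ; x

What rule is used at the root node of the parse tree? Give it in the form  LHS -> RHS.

[L [L [L [E lit]] ; [E [E lit] + [E x]]] ; [E x]]

L -> L ; E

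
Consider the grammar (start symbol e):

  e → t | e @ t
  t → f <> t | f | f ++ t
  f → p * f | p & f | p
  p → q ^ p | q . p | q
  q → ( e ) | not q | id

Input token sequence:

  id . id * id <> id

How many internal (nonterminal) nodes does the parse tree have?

[e [t [f [p [q id] . [p [q id]]] * [f [p [q id]]]] <> [t [f [p [q id]]]]]]

14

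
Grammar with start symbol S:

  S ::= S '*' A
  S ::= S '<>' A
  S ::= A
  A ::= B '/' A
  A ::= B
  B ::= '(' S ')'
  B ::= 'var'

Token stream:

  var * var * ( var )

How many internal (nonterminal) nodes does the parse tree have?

12

[S [S [S [A [B var]]] * [A [B var]]] * [A [B ( [S [A [B var]]] )]]]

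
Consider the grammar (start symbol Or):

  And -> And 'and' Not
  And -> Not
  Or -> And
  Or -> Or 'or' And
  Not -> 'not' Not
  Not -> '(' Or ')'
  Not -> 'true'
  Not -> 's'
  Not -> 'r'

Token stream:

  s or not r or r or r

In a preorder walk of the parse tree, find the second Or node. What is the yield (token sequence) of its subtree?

s or not r or r

[Or [Or [Or [Or [And [Not s]]] or [And [Not not [Not r]]]] or [And [Not r]]] or [And [Not r]]]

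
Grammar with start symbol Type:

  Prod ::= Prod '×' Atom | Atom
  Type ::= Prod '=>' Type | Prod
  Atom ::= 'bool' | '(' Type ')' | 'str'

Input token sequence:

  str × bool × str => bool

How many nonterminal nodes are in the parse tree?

10

[Type [Prod [Prod [Prod [Atom str]] × [Atom bool]] × [Atom str]] => [Type [Prod [Atom bool]]]]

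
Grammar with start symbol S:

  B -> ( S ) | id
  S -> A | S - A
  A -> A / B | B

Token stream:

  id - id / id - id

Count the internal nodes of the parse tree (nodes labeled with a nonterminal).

[S [S [S [A [B id]]] - [A [A [B id]] / [B id]]] - [A [B id]]]

11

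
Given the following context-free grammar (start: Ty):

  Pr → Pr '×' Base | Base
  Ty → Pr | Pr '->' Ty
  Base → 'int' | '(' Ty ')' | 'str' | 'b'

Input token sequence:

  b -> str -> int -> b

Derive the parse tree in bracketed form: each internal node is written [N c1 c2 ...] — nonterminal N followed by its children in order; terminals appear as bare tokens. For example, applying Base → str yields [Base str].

Ty
Pr -> Ty
Base -> Ty
b -> Ty
b -> Pr -> Ty
b -> Base -> Ty
b -> str -> Ty
b -> str -> Pr -> Ty
b -> str -> Base -> Ty
b -> str -> int -> Ty
b -> str -> int -> Pr
b -> str -> int -> Base
b -> str -> int -> b

[Ty [Pr [Base b]] -> [Ty [Pr [Base str]] -> [Ty [Pr [Base int]] -> [Ty [Pr [Base b]]]]]]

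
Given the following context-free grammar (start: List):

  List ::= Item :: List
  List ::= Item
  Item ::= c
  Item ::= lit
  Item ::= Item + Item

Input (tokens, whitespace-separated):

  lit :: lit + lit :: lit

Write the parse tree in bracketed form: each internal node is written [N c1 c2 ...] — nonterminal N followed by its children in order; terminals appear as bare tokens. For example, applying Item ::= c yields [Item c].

List
Item :: List
lit :: List
lit :: Item :: List
lit :: Item + Item :: List
lit :: lit + Item :: List
lit :: lit + lit :: List
lit :: lit + lit :: Item
lit :: lit + lit :: lit

[List [Item lit] :: [List [Item [Item lit] + [Item lit]] :: [List [Item lit]]]]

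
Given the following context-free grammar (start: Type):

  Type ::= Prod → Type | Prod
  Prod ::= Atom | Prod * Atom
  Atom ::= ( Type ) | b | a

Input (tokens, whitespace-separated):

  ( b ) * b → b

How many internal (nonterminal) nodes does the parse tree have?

[Type [Prod [Prod [Atom ( [Type [Prod [Atom b]]] )]] * [Atom b]] → [Type [Prod [Atom b]]]]

11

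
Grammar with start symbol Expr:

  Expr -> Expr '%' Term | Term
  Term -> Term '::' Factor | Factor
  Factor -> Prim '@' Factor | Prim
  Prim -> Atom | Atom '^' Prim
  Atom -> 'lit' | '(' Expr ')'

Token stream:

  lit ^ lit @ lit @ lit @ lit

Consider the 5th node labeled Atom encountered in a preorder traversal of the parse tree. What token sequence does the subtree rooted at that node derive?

[Expr [Term [Factor [Prim [Atom lit] ^ [Prim [Atom lit]]] @ [Factor [Prim [Atom lit]] @ [Factor [Prim [Atom lit]] @ [Factor [Prim [Atom lit]]]]]]]]

lit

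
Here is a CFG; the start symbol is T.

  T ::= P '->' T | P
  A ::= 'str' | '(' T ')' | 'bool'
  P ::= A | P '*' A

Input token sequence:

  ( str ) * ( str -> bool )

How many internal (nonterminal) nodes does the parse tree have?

[T [P [P [A ( [T [P [A str]]] )]] * [A ( [T [P [A str]] -> [T [P [A bool]]]] )]]]

14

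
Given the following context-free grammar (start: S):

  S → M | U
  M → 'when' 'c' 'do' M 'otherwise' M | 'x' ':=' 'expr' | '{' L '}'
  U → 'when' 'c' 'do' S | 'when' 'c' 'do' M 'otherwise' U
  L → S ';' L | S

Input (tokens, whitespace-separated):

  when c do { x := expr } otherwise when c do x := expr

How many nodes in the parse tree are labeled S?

3

[S [U when c do [M { [L [S [M x := expr]]] }] otherwise [U when c do [S [M x := expr]]]]]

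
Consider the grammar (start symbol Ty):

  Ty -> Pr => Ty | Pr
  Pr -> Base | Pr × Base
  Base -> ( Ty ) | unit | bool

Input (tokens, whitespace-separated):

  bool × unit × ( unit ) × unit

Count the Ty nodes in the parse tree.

2

[Ty [Pr [Pr [Pr [Pr [Base bool]] × [Base unit]] × [Base ( [Ty [Pr [Base unit]]] )]] × [Base unit]]]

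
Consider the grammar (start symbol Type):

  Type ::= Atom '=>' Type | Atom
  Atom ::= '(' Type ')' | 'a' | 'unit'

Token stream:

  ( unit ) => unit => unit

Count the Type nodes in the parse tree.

[Type [Atom ( [Type [Atom unit]] )] => [Type [Atom unit] => [Type [Atom unit]]]]

4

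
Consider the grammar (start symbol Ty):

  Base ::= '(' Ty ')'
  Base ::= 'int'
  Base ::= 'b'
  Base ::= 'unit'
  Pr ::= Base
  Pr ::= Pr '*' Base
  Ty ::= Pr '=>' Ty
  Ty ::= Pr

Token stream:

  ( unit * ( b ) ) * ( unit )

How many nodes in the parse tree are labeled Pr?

6

[Ty [Pr [Pr [Base ( [Ty [Pr [Pr [Base unit]] * [Base ( [Ty [Pr [Base b]]] )]]] )]] * [Base ( [Ty [Pr [Base unit]]] )]]]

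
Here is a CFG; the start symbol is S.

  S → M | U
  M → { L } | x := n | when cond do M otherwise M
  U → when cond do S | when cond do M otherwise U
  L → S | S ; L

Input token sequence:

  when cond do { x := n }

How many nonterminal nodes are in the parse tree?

7

[S [U when cond do [S [M { [L [S [M x := n]]] }]]]]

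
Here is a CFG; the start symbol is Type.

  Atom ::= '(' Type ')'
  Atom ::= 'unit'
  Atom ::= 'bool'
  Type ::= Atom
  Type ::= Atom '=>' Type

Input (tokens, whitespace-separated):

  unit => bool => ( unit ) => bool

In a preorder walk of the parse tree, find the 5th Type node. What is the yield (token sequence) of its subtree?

[Type [Atom unit] => [Type [Atom bool] => [Type [Atom ( [Type [Atom unit]] )] => [Type [Atom bool]]]]]

bool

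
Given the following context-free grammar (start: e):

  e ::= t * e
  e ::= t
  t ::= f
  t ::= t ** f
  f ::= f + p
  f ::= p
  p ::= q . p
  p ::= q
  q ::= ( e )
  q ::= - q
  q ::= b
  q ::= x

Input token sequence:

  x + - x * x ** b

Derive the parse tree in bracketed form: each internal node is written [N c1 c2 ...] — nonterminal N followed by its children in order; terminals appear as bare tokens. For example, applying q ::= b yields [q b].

[e [t [f [f [p [q x]]] + [p [q - [q x]]]]] * [e [t [t [f [p [q x]]]] ** [f [p [q b]]]]]]

e
t * e
f * e
f + p * e
p + p * e
q + p * e
x + p * e
x + q * e
x + - q * e
x + - x * e
x + - x * t
x + - x * t ** f
x + - x * f ** f
x + - x * p ** f
x + - x * q ** f
x + - x * x ** f
x + - x * x ** p
x + - x * x ** q
x + - x * x ** b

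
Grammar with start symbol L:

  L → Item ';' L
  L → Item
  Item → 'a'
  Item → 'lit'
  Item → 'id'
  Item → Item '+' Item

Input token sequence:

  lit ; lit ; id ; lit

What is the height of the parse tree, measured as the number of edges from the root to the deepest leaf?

[L [Item lit] ; [L [Item lit] ; [L [Item id] ; [L [Item lit]]]]]

5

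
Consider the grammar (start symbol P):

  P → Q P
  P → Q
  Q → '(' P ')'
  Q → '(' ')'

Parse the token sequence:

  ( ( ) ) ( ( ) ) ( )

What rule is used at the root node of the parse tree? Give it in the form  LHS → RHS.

[P [Q ( [P [Q ( )]] )] [P [Q ( [P [Q ( )]] )] [P [Q ( )]]]]

P → Q P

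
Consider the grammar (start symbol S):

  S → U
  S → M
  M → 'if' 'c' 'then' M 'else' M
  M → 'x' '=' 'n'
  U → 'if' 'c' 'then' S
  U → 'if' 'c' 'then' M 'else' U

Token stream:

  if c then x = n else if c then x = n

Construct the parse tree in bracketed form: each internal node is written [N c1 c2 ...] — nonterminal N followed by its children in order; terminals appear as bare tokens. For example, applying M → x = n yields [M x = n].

S
U
if c then M else U
if c then x = n else U
if c then x = n else if c then S
if c then x = n else if c then M
if c then x = n else if c then x = n

[S [U if c then [M x = n] else [U if c then [S [M x = n]]]]]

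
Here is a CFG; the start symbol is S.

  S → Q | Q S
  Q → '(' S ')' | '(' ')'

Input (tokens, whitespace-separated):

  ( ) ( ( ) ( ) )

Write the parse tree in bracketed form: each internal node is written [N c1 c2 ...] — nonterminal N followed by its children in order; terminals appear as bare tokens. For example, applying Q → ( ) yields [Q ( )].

[S [Q ( )] [S [Q ( [S [Q ( )] [S [Q ( )]]] )]]]

S
Q S
( ) S
( ) Q
( ) ( S )
( ) ( Q S )
( ) ( ( ) S )
( ) ( ( ) Q )
( ) ( ( ) ( ) )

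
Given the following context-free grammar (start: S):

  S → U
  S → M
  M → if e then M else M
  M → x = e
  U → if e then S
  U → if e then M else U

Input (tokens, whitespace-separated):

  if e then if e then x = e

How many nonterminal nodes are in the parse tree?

6

[S [U if e then [S [U if e then [S [M x = e]]]]]]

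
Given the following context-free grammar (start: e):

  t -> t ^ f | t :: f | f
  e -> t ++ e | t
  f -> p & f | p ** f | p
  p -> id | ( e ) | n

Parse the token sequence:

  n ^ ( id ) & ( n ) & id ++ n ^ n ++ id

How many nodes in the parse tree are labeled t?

7

[e [t [t [f [p n]]] ^ [f [p ( [e [t [f [p id]]]] )] & [f [p ( [e [t [f [p n]]]] )] & [f [p id]]]]] ++ [e [t [t [f [p n]]] ^ [f [p n]]] ++ [e [t [f [p id]]]]]]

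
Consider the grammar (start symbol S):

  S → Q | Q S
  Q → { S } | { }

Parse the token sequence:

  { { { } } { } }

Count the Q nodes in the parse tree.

[S [Q { [S [Q { [S [Q { }]] }] [S [Q { }]]] }]]

4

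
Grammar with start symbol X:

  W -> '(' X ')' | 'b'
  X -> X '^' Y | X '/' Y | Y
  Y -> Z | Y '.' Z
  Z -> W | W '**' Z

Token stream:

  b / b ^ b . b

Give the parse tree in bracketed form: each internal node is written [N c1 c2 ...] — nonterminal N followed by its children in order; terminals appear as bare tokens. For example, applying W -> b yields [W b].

[X [X [X [Y [Z [W b]]]] / [Y [Z [W b]]]] ^ [Y [Y [Z [W b]]] . [Z [W b]]]]

X
X ^ Y
X / Y ^ Y
Y / Y ^ Y
Z / Y ^ Y
W / Y ^ Y
b / Y ^ Y
b / Z ^ Y
b / W ^ Y
b / b ^ Y
b / b ^ Y . Z
b / b ^ Z . Z
b / b ^ W . Z
b / b ^ b . Z
b / b ^ b . W
b / b ^ b . b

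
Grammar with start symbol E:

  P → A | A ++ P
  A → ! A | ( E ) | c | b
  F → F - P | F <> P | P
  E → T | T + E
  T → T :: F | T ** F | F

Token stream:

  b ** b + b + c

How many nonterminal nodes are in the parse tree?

[E [T [T [F [P [A b]]]] ** [F [P [A b]]]] + [E [T [F [P [A b]]]] + [E [T [F [P [A c]]]]]]]

19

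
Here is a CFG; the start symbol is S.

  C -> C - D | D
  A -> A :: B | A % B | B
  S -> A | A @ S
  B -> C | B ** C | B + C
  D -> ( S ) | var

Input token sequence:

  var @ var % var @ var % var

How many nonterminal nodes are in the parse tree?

23

[S [A [B [C [D var]]]] @ [S [A [A [B [C [D var]]]] % [B [C [D var]]]] @ [S [A [A [B [C [D var]]]] % [B [C [D var]]]]]]]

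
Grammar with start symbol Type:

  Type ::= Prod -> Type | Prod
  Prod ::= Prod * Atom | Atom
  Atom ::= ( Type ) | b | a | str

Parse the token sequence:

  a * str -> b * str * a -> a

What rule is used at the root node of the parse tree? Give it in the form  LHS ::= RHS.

[Type [Prod [Prod [Atom a]] * [Atom str]] -> [Type [Prod [Prod [Prod [Atom b]] * [Atom str]] * [Atom a]] -> [Type [Prod [Atom a]]]]]

Type ::= Prod -> Type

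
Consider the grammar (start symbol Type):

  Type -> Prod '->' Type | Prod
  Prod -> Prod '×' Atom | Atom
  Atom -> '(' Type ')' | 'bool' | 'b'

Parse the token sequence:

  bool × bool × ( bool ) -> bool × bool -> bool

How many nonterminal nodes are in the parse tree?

18

[Type [Prod [Prod [Prod [Atom bool]] × [Atom bool]] × [Atom ( [Type [Prod [Atom bool]]] )]] -> [Type [Prod [Prod [Atom bool]] × [Atom bool]] -> [Type [Prod [Atom bool]]]]]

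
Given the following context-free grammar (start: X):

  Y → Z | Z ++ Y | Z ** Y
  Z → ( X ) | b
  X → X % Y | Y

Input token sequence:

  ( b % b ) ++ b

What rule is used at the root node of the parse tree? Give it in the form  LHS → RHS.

X → Y

[X [Y [Z ( [X [X [Y [Z b]]] % [Y [Z b]]] )] ++ [Y [Z b]]]]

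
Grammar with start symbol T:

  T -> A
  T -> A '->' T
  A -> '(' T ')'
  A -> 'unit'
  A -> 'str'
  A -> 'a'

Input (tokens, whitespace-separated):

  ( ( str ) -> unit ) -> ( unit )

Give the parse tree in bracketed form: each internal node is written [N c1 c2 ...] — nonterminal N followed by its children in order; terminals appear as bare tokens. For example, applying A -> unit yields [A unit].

T
A -> T
( T ) -> T
( A -> T ) -> T
( ( T ) -> T ) -> T
( ( A ) -> T ) -> T
( ( str ) -> T ) -> T
( ( str ) -> A ) -> T
( ( str ) -> unit ) -> T
( ( str ) -> unit ) -> A
( ( str ) -> unit ) -> ( T )
( ( str ) -> unit ) -> ( A )
( ( str ) -> unit ) -> ( unit )

[T [A ( [T [A ( [T [A str]] )] -> [T [A unit]]] )] -> [T [A ( [T [A unit]] )]]]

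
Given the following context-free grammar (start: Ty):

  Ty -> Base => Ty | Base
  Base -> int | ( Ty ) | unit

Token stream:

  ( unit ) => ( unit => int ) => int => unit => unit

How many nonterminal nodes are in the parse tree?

16

[Ty [Base ( [Ty [Base unit]] )] => [Ty [Base ( [Ty [Base unit] => [Ty [Base int]]] )] => [Ty [Base int] => [Ty [Base unit] => [Ty [Base unit]]]]]]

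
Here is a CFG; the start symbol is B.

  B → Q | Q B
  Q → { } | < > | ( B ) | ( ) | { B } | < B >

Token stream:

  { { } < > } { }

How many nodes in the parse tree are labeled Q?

[B [Q { [B [Q { }] [B [Q < >]]] }] [B [Q { }]]]

4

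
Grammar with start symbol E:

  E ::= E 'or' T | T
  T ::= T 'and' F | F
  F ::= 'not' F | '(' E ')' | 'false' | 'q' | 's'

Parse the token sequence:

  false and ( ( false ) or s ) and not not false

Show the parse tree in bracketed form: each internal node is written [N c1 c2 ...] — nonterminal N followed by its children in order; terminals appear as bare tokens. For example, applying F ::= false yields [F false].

[E [T [T [T [F false]] and [F ( [E [E [T [F ( [E [T [F false]]] )]]] or [T [F s]]] )]] and [F not [F not [F false]]]]]

E
T
T and F
T and F and F
F and F and F
false and F and F
false and ( E ) and F
false and ( E or T ) and F
false and ( T or T ) and F
false and ( F or T ) and F
false and ( ( E ) or T ) and F
false and ( ( T ) or T ) and F
false and ( ( F ) or T ) and F
false and ( ( false ) or T ) and F
false and ( ( false ) or F ) and F
false and ( ( false ) or s ) and F
false and ( ( false ) or s ) and not F
false and ( ( false ) or s ) and not not F
false and ( ( false ) or s ) and not not false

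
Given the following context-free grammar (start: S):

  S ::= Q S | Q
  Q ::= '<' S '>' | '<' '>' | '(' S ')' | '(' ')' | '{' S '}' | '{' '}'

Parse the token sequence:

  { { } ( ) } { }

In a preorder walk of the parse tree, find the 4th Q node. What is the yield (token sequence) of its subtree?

[S [Q { [S [Q { }] [S [Q ( )]]] }] [S [Q { }]]]

{ }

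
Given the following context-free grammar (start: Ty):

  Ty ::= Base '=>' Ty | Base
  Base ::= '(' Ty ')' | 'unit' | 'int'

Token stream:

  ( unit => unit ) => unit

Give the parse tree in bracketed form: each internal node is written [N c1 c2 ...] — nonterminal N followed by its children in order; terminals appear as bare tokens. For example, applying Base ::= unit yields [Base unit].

Ty
Base => Ty
( Ty ) => Ty
( Base => Ty ) => Ty
( unit => Ty ) => Ty
( unit => Base ) => Ty
( unit => unit ) => Ty
( unit => unit ) => Base
( unit => unit ) => unit

[Ty [Base ( [Ty [Base unit] => [Ty [Base unit]]] )] => [Ty [Base unit]]]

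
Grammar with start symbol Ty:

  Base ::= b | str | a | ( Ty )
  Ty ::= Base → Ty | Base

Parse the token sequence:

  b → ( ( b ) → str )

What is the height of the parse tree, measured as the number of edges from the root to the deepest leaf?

[Ty [Base b] → [Ty [Base ( [Ty [Base ( [Ty [Base b]] )] → [Ty [Base str]]] )]]]

7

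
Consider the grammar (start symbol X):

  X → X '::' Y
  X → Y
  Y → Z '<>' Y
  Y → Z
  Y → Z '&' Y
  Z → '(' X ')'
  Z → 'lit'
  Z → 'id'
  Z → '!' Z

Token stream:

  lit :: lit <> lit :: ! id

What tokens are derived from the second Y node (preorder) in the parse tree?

[X [X [X [Y [Z lit]]] :: [Y [Z lit] <> [Y [Z lit]]]] :: [Y [Z ! [Z id]]]]

lit <> lit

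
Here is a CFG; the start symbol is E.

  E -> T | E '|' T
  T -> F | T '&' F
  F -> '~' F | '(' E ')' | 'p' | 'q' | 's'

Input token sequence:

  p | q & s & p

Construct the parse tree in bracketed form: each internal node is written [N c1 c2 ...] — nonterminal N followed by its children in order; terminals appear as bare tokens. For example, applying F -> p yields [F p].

[E [E [T [F p]]] | [T [T [T [F q]] & [F s]] & [F p]]]

E
E | T
T | T
F | T
p | T
p | T & F
p | T & F & F
p | F & F & F
p | q & F & F
p | q & s & F
p | q & s & p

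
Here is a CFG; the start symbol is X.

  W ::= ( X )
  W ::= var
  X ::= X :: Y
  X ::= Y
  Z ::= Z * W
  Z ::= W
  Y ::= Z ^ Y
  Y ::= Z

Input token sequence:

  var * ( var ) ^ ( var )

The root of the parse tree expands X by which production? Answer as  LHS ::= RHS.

X ::= Y

[X [Y [Z [Z [W var]] * [W ( [X [Y [Z [W var]]]] )]] ^ [Y [Z [W ( [X [Y [Z [W var]]]] )]]]]]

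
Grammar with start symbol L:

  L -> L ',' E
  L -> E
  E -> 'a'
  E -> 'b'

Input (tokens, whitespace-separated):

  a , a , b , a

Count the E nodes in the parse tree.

4

[L [L [L [L [E a]] , [E a]] , [E b]] , [E a]]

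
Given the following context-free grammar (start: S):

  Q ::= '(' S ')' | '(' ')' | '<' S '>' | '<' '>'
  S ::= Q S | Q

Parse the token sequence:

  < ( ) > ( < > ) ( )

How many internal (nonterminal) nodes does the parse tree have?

[S [Q < [S [Q ( )]] >] [S [Q ( [S [Q < >]] )] [S [Q ( )]]]]

10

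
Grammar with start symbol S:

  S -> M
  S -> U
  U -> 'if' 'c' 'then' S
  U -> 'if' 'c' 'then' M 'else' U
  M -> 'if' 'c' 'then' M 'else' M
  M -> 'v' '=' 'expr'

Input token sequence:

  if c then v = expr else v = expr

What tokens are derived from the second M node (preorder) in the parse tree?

[S [M if c then [M v = expr] else [M v = expr]]]

v = expr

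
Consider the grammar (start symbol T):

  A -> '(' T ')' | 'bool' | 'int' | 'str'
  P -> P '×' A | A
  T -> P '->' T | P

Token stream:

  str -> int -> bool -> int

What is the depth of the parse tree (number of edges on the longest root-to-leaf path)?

[T [P [A str]] -> [T [P [A int]] -> [T [P [A bool]] -> [T [P [A int]]]]]]

6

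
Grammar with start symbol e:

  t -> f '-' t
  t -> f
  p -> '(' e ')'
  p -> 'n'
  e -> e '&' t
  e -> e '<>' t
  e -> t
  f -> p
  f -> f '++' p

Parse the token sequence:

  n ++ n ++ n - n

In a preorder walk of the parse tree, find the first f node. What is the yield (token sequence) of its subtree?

[e [t [f [f [f [p n]] ++ [p n]] ++ [p n]] - [t [f [p n]]]]]

n ++ n ++ n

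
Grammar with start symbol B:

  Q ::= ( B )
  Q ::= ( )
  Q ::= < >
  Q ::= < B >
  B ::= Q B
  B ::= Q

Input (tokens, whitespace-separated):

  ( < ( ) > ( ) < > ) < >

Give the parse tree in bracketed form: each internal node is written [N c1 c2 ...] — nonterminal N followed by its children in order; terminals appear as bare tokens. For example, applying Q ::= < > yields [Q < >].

B
Q B
( B ) B
( Q B ) B
( < B > B ) B
( < Q > B ) B
( < ( ) > B ) B
( < ( ) > Q B ) B
( < ( ) > ( ) B ) B
( < ( ) > ( ) Q ) B
( < ( ) > ( ) < > ) B
( < ( ) > ( ) < > ) Q
( < ( ) > ( ) < > ) < >

[B [Q ( [B [Q < [B [Q ( )]] >] [B [Q ( )] [B [Q < >]]]] )] [B [Q < >]]]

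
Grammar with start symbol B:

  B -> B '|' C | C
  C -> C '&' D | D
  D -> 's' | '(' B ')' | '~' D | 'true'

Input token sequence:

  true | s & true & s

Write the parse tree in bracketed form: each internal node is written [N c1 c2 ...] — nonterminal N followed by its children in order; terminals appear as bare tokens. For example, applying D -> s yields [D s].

B
B | C
C | C
D | C
true | C
true | C & D
true | C & D & D
true | D & D & D
true | s & D & D
true | s & true & D
true | s & true & s

[B [B [C [D true]]] | [C [C [C [D s]] & [D true]] & [D s]]]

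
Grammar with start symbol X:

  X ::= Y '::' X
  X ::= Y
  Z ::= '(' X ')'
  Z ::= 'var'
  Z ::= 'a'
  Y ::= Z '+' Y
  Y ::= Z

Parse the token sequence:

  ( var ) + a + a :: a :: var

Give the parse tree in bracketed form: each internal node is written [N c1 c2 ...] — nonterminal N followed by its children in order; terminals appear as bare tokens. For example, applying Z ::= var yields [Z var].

X
Y :: X
Z + Y :: X
( X ) + Y :: X
( Y ) + Y :: X
( Z ) + Y :: X
( var ) + Y :: X
( var ) + Z + Y :: X
( var ) + a + Y :: X
( var ) + a + Z :: X
( var ) + a + a :: X
( var ) + a + a :: Y :: X
( var ) + a + a :: Z :: X
( var ) + a + a :: a :: X
( var ) + a + a :: a :: Y
( var ) + a + a :: a :: Z
( var ) + a + a :: a :: var

[X [Y [Z ( [X [Y [Z var]]] )] + [Y [Z a] + [Y [Z a]]]] :: [X [Y [Z a]] :: [X [Y [Z var]]]]]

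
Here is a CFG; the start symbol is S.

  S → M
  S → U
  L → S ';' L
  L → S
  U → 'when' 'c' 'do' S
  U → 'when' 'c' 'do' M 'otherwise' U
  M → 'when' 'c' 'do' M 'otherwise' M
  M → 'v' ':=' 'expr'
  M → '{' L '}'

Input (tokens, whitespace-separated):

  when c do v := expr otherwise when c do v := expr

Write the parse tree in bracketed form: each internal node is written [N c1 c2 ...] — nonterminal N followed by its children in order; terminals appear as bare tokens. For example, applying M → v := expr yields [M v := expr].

S
U
when c do M otherwise U
when c do v := expr otherwise U
when c do v := expr otherwise when c do S
when c do v := expr otherwise when c do M
when c do v := expr otherwise when c do v := expr

[S [U when c do [M v := expr] otherwise [U when c do [S [M v := expr]]]]]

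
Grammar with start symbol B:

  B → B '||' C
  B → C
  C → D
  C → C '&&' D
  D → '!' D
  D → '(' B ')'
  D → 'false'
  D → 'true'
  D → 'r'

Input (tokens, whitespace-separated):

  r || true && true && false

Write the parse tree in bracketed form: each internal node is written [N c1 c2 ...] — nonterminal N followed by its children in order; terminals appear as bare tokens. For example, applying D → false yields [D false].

B
B || C
C || C
D || C
r || C
r || C && D
r || C && D && D
r || D && D && D
r || true && D && D
r || true && true && D
r || true && true && false

[B [B [C [D r]]] || [C [C [C [D true]] && [D true]] && [D false]]]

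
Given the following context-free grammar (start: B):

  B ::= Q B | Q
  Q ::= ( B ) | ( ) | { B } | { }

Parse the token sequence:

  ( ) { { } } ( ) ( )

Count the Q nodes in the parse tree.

[B [Q ( )] [B [Q { [B [Q { }]] }] [B [Q ( )] [B [Q ( )]]]]]

5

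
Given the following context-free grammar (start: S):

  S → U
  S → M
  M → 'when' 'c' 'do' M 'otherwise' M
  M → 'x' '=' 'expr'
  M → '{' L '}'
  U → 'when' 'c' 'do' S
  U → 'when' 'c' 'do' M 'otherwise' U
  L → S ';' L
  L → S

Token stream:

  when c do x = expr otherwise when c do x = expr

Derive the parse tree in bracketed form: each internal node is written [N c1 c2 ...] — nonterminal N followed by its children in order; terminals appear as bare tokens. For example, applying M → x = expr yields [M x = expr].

[S [U when c do [M x = expr] otherwise [U when c do [S [M x = expr]]]]]

S
U
when c do M otherwise U
when c do x = expr otherwise U
when c do x = expr otherwise when c do S
when c do x = expr otherwise when c do M
when c do x = expr otherwise when c do x = expr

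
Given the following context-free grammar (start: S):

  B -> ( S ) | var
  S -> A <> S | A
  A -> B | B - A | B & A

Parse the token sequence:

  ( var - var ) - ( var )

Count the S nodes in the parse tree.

3

[S [A [B ( [S [A [B var] - [A [B var]]]] )] - [A [B ( [S [A [B var]]] )]]]]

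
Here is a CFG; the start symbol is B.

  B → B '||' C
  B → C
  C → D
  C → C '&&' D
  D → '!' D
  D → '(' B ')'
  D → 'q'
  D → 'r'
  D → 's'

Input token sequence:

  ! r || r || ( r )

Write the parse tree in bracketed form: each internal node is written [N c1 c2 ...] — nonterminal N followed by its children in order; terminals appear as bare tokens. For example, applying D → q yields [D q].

B
B || C
B || C || C
C || C || C
D || C || C
! D || C || C
! r || C || C
! r || D || C
! r || r || C
! r || r || D
! r || r || ( B )
! r || r || ( C )
! r || r || ( D )
! r || r || ( r )

[B [B [B [C [D ! [D r]]]] || [C [D r]]] || [C [D ( [B [C [D r]]] )]]]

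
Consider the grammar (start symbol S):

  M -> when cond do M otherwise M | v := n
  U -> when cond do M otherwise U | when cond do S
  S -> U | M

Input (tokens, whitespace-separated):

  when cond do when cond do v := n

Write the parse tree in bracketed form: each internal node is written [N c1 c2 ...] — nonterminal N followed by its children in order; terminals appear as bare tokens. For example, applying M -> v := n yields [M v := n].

S
U
when cond do S
when cond do U
when cond do when cond do S
when cond do when cond do M
when cond do when cond do v := n

[S [U when cond do [S [U when cond do [S [M v := n]]]]]]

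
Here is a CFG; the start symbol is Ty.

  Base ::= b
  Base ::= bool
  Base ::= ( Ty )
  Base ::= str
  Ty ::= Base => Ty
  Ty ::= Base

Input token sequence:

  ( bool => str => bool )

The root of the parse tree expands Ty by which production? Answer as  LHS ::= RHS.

Ty ::= Base

[Ty [Base ( [Ty [Base bool] => [Ty [Base str] => [Ty [Base bool]]]] )]]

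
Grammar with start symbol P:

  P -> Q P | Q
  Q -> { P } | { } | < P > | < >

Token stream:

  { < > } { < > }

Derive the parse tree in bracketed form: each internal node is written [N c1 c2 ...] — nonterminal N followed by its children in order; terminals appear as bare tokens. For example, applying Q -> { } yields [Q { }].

P
Q P
{ P } P
{ Q } P
{ < > } P
{ < > } Q
{ < > } { P }
{ < > } { Q }
{ < > } { < > }

[P [Q { [P [Q < >]] }] [P [Q { [P [Q < >]] }]]]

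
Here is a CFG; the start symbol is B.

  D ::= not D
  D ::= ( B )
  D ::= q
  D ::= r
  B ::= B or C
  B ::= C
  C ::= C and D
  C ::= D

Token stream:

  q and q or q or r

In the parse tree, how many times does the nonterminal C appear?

[B [B [B [C [C [D q]] and [D q]]] or [C [D q]]] or [C [D r]]]

4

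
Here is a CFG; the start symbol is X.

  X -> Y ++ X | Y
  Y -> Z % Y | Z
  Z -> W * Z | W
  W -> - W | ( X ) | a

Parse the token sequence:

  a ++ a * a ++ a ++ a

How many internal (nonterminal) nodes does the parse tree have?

18

[X [Y [Z [W a]]] ++ [X [Y [Z [W a] * [Z [W a]]]] ++ [X [Y [Z [W a]]] ++ [X [Y [Z [W a]]]]]]]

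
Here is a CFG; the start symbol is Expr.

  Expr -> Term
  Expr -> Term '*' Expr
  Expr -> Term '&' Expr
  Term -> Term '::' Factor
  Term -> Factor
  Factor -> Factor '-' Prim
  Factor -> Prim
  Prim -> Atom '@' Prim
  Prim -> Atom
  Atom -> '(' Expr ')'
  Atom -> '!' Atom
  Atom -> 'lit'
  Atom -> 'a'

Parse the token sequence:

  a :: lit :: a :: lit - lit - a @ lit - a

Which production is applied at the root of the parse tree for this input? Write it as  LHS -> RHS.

Expr -> Term

[Expr [Term [Term [Term [Term [Factor [Prim [Atom a]]]] :: [Factor [Prim [Atom lit]]]] :: [Factor [Prim [Atom a]]]] :: [Factor [Factor [Factor [Factor [Prim [Atom lit]]] - [Prim [Atom lit]]] - [Prim [Atom a] @ [Prim [Atom lit]]]] - [Prim [Atom a]]]]]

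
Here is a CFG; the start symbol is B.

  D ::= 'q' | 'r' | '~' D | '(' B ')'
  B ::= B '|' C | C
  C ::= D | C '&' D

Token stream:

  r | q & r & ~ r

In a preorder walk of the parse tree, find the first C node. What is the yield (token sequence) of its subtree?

[B [B [C [D r]]] | [C [C [C [D q]] & [D r]] & [D ~ [D r]]]]

r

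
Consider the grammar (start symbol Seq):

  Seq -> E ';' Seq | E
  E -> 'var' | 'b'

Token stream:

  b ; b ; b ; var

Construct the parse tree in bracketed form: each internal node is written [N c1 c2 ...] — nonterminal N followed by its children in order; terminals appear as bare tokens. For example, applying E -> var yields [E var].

Seq
E ; Seq
b ; Seq
b ; E ; Seq
b ; b ; Seq
b ; b ; E ; Seq
b ; b ; b ; Seq
b ; b ; b ; E
b ; b ; b ; var

[Seq [E b] ; [Seq [E b] ; [Seq [E b] ; [Seq [E var]]]]]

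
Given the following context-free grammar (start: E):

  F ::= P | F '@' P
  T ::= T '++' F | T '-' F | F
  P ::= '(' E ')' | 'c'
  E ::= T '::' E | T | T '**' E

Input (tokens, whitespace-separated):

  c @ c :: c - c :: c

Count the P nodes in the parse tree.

5

[E [T [F [F [P c]] @ [P c]]] :: [E [T [T [F [P c]]] - [F [P c]]] :: [E [T [F [P c]]]]]]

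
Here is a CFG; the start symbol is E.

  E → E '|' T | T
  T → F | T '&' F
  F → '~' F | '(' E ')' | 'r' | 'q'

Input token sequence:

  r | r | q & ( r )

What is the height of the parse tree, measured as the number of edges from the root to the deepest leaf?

6

[E [E [E [T [F r]]] | [T [F r]]] | [T [T [F q]] & [F ( [E [T [F r]]] )]]]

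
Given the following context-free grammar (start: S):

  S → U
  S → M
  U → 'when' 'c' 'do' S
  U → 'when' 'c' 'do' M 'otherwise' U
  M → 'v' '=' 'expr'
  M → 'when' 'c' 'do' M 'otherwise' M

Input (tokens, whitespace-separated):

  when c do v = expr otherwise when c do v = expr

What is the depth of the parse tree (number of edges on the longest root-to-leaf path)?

[S [U when c do [M v = expr] otherwise [U when c do [S [M v = expr]]]]]

5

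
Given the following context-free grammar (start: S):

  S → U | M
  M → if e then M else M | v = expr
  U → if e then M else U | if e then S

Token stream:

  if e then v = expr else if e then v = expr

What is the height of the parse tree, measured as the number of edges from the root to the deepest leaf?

[S [U if e then [M v = expr] else [U if e then [S [M v = expr]]]]]

5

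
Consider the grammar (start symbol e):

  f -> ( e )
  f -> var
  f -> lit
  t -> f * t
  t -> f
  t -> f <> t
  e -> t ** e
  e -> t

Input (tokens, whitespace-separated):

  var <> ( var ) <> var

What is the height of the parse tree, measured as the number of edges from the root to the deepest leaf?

[e [t [f var] <> [t [f ( [e [t [f var]]] )] <> [t [f var]]]]]

7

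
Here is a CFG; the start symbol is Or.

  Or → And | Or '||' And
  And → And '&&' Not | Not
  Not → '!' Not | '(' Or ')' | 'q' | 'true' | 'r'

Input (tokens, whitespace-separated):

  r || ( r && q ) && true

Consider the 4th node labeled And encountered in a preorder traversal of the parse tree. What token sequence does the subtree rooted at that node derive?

r && q

[Or [Or [And [Not r]]] || [And [And [Not ( [Or [And [And [Not r]] && [Not q]]] )]] && [Not true]]]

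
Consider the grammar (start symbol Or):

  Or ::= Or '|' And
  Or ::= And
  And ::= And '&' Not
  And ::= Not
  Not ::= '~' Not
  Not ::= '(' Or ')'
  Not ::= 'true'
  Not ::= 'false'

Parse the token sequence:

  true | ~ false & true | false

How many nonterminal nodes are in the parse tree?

12

[Or [Or [Or [And [Not true]]] | [And [And [Not ~ [Not false]]] & [Not true]]] | [And [Not false]]]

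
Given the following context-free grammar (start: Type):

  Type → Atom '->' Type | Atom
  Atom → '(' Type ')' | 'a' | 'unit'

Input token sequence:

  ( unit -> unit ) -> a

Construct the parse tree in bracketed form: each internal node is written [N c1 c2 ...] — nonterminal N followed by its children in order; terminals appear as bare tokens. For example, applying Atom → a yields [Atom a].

[Type [Atom ( [Type [Atom unit] -> [Type [Atom unit]]] )] -> [Type [Atom a]]]

Type
Atom -> Type
( Type ) -> Type
( Atom -> Type ) -> Type
( unit -> Type ) -> Type
( unit -> Atom ) -> Type
( unit -> unit ) -> Type
( unit -> unit ) -> Atom
( unit -> unit ) -> a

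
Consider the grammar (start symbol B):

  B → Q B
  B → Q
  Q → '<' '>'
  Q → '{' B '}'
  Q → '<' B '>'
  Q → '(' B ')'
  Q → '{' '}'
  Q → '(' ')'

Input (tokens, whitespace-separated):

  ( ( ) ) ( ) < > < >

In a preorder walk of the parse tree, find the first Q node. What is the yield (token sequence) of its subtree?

( ( ) )

[B [Q ( [B [Q ( )]] )] [B [Q ( )] [B [Q < >] [B [Q < >]]]]]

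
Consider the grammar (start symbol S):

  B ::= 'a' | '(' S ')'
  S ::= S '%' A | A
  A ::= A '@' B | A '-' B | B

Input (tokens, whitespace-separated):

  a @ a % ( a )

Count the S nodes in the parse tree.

[S [S [A [A [B a]] @ [B a]]] % [A [B ( [S [A [B a]]] )]]]

3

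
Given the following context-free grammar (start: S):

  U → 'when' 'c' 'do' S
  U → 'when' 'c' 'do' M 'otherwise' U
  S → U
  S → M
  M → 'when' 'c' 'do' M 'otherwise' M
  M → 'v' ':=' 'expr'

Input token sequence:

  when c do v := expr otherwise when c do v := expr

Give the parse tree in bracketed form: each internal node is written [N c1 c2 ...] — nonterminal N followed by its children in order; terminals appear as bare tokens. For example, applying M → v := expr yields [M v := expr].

S
U
when c do M otherwise U
when c do v := expr otherwise U
when c do v := expr otherwise when c do S
when c do v := expr otherwise when c do M
when c do v := expr otherwise when c do v := expr

[S [U when c do [M v := expr] otherwise [U when c do [S [M v := expr]]]]]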